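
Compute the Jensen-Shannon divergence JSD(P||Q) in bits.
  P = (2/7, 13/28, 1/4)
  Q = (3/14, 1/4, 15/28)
0.0656 bits

Jensen-Shannon divergence is:
JSD(P||Q) = 0.5 × D_KL(P||M) + 0.5 × D_KL(Q||M)
where M = 0.5 × (P + Q) is the mixture distribution.

M = 0.5 × (2/7, 13/28, 1/4) + 0.5 × (3/14, 1/4, 15/28) = (1/4, 5/14, 11/28)

D_KL(P||M) = 0.0678 bits
D_KL(Q||M) = 0.0634 bits

JSD(P||Q) = 0.5 × 0.0678 + 0.5 × 0.0634 = 0.0656 bits

Unlike KL divergence, JSD is symmetric and bounded: 0 ≤ JSD ≤ log(2).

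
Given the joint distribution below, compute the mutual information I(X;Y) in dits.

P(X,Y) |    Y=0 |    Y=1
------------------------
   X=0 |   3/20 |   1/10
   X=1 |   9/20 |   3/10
0.0000 dits

Mutual information: I(X;Y) = H(X) + H(Y) - H(X,Y)

Marginals:
P(X) = (1/4, 3/4), H(X) = 0.2442 dits
P(Y) = (3/5, 2/5), H(Y) = 0.2923 dits

Joint entropy: H(X,Y) = 0.5365 dits

I(X;Y) = 0.2442 + 0.2923 - 0.5365 = 0.0000 dits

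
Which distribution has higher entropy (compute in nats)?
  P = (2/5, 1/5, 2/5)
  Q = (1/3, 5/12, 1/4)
Q

Computing entropies in nats:
H(P) = 1.0549
H(Q) = 1.0776

Distribution Q has higher entropy.

Intuition: The distribution closer to uniform (more spread out) has higher entropy.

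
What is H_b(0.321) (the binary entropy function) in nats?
0.6276 nats

The binary entropy function is:
H(p) = -p log(p) - (1-p) log(1-p)

H(0.321) = -0.321 × log_e(0.321) - 0.679 × log_e(0.679)
H(0.321) = 0.6276 nats

Note: Binary entropy is maximized at p=0.5 (H=1 bit) and minimized at p=0 or p=1 (H=0).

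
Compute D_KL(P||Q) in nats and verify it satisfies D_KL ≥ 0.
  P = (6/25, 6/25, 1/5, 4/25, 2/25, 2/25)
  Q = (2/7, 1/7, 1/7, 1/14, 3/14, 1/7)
0.1538 nats

KL divergence satisfies the Gibbs inequality: D_KL(P||Q) ≥ 0 for all distributions P, Q.

D_KL(P||Q) = Σ p(x) log(p(x)/q(x))
Term by term:
  x=0: 6/25 × log_e[(6/25)/(2/7)] = -0.0418
  x=1: 6/25 × log_e[(6/25)/(1/7)] = 0.1245
  x=2: 1/5 × log_e[(1/5)/(1/7)] = 0.0673
  x=3: 4/25 × log_e[(4/25)/(1/14)] = 0.1290
  x=4: 2/25 × log_e[(2/25)/(3/14)] = -0.0788
  x=5: 2/25 × log_e[(2/25)/(1/7)] = -0.0464
D_KL(P||Q) = 0.1538 nats

D_KL(P||Q) = 0.1538 ≥ 0 ✓

This non-negativity is a fundamental property: relative entropy cannot be negative because it measures how different Q is from P.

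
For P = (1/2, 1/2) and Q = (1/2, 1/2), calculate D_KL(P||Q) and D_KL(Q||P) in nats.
D_KL(P||Q) = 0.0000, D_KL(Q||P) = 0.0000

KL divergence is not symmetric: D_KL(P||Q) ≠ D_KL(Q||P) in general.

D_KL(P||Q) = 0.0000 nats
D_KL(Q||P) = 0.0000 nats

In this case they happen to be equal (to 4 decimal places).

This asymmetry is why KL divergence is not a true distance metric.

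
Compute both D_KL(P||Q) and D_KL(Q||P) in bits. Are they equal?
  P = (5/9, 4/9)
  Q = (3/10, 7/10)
D_KL(P||Q) = 0.2026, D_KL(Q||P) = 0.1921

KL divergence is not symmetric: D_KL(P||Q) ≠ D_KL(Q||P) in general.

D_KL(P||Q) = 0.2026 bits
D_KL(Q||P) = 0.1921 bits

No, they are not equal!

This asymmetry is why KL divergence is not a true distance metric.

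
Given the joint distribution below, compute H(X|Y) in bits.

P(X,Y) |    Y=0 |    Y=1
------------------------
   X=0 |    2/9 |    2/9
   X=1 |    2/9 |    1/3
0.9839 bits

Using the chain rule: H(X|Y) = H(X,Y) - H(Y)

First, compute H(X,Y) = 1.9749 bits

Marginal P(Y) = (4/9, 5/9)
H(Y) = 0.9911 bits

H(X|Y) = H(X,Y) - H(Y) = 1.9749 - 0.9911 = 0.9839 bits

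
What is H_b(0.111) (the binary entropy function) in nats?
0.3486 nats

The binary entropy function is:
H(p) = -p log(p) - (1-p) log(1-p)

H(0.111) = -0.111 × log_e(0.111) - 0.889 × log_e(0.889)
H(0.111) = 0.3486 nats

Note: Binary entropy is maximized at p=0.5 (H=1 bit) and minimized at p=0 or p=1 (H=0).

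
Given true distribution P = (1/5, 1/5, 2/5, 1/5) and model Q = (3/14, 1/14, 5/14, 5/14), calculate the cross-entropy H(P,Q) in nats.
1.4537 nats

Cross-entropy: H(P,Q) = -Σ p(x) log q(x)

Alternatively: H(P,Q) = H(P) + D_KL(P||Q)
H(P) = 1.3322 nats
D_KL(P||Q) = 0.1215 nats

H(P,Q) = 1.3322 + 0.1215 = 1.4537 nats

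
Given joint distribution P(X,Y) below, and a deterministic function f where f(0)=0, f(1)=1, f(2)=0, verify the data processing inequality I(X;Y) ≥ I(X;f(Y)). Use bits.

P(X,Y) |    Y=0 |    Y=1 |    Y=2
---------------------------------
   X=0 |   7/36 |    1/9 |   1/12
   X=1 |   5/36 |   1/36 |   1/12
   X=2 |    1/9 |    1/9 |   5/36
I(X;Y) = 0.0549, I(X;f(Y)) = 0.0282, inequality holds: 0.0549 ≥ 0.0282

Data Processing Inequality: For any Markov chain X → Y → Z, we have I(X;Y) ≥ I(X;Z).

Here Z = f(Y) is a deterministic function of Y, forming X → Y → Z.

Original I(X;Y) = 0.0549 bits

After applying f:
P(X,Z) where Z=f(Y):
- P(X,Z=0) = P(X,Y=0) + P(X,Y=2)
- P(X,Z=1) = P(X,Y=1)

I(X;Z) = I(X;f(Y)) = 0.0282 bits

Verification: 0.0549 ≥ 0.0282 ✓

Information cannot be created by processing; the function f can only lose information about X.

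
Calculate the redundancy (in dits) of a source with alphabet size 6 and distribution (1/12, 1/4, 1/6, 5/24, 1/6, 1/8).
0.0235 dits

Redundancy measures how far a source is from maximum entropy:
R = H_max - H(X)

Maximum entropy for 6 symbols: H_max = log_10(6) = 0.7782 dits
Actual entropy: H(X) = 0.7546 dits
Redundancy: R = 0.7782 - 0.7546 = 0.0235 dits

This redundancy represents potential for compression: the source could be compressed by 0.0235 dits per symbol.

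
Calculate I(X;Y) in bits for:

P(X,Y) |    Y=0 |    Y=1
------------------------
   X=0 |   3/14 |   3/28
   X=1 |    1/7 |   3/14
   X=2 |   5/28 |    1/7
0.0358 bits

Mutual information: I(X;Y) = H(X) + H(Y) - H(X,Y)

Marginals:
P(X) = (9/28, 5/14, 9/28), H(X) = 1.5831 bits
P(Y) = (15/28, 13/28), H(Y) = 0.9963 bits

Joint entropy: H(X,Y) = 2.5436 bits

I(X;Y) = 1.5831 + 0.9963 - 2.5436 = 0.0358 bits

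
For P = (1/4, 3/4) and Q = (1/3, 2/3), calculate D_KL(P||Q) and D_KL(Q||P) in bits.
D_KL(P||Q) = 0.0237, D_KL(Q||P) = 0.0251

KL divergence is not symmetric: D_KL(P||Q) ≠ D_KL(Q||P) in general.

D_KL(P||Q) = 0.0237 bits
D_KL(Q||P) = 0.0251 bits

No, they are not equal!

This asymmetry is why KL divergence is not a true distance metric.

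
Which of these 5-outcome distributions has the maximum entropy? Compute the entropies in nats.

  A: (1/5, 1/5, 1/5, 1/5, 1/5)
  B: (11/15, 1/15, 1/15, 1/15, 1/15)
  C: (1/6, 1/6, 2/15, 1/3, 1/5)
A

For a discrete distribution over n outcomes, entropy is maximized by the uniform distribution.

Computing entropies:
H(A) = 1.6094 nats
H(B) = 0.9496 nats
H(C) = 1.5540 nats

The uniform distribution (where all probabilities equal 1/5) achieves the maximum entropy of log_e(5) = 1.6094 nats.

Distribution A has the highest entropy.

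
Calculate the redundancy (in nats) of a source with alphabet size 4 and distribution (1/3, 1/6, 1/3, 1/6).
0.0566 nats

Redundancy measures how far a source is from maximum entropy:
R = H_max - H(X)

Maximum entropy for 4 symbols: H_max = log_e(4) = 1.3863 nats
Actual entropy: H(X) = 1.3297 nats
Redundancy: R = 1.3863 - 1.3297 = 0.0566 nats

This redundancy represents potential for compression: the source could be compressed by 0.0566 nats per symbol.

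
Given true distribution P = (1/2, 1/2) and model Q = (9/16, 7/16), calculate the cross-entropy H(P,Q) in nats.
0.7010 nats

Cross-entropy: H(P,Q) = -Σ p(x) log q(x)

Alternatively: H(P,Q) = H(P) + D_KL(P||Q)
H(P) = 0.6931 nats
D_KL(P||Q) = 0.0079 nats

H(P,Q) = 0.6931 + 0.0079 = 0.7010 nats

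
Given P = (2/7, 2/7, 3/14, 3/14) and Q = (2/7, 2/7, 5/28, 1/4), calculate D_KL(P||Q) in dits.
0.0026 dits

KL divergence: D_KL(P||Q) = Σ p(x) log(p(x)/q(x))

Computing term by term:
  x=0: 2/7 × log_10[(2/7)/(2/7)] = 2/7 × 0.0000 = 0.0000
  x=1: 2/7 × log_10[(2/7)/(2/7)] = 2/7 × 0.0000 = 0.0000
  x=2: 3/14 × log_10[(3/14)/(5/28)] = 3/14 × 0.0792 = 0.0170
  x=3: 3/14 × log_10[(3/14)/(1/4)] = 3/14 × -0.0669 = -0.0143

D_KL(P||Q) = 0.0026 dits

Note: KL divergence is always non-negative and equals 0 iff P = Q.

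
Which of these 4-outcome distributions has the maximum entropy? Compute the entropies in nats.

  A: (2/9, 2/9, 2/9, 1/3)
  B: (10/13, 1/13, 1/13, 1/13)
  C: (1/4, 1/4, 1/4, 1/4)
C

For a discrete distribution over n outcomes, entropy is maximized by the uniform distribution.

Computing entropies:
H(A) = 1.3689 nats
H(B) = 0.7937 nats
H(C) = 1.3863 nats

The uniform distribution (where all probabilities equal 1/4) achieves the maximum entropy of log_e(4) = 1.3863 nats.

Distribution C has the highest entropy.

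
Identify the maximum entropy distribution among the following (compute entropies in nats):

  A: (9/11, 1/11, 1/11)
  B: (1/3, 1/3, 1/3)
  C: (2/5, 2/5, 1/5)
B

For a discrete distribution over n outcomes, entropy is maximized by the uniform distribution.

Computing entropies:
H(A) = 0.6002 nats
H(B) = 1.0986 nats
H(C) = 1.0549 nats

The uniform distribution (where all probabilities equal 1/3) achieves the maximum entropy of log_e(3) = 1.0986 nats.

Distribution B has the highest entropy.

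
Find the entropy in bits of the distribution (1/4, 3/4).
0.8113 bits

Shannon entropy is H(X) = -Σ p(x) log p(x).

For P = (1/4, 3/4):
H = -1/4 × log_2(1/4) -3/4 × log_2(3/4)
H = 0.8113 bits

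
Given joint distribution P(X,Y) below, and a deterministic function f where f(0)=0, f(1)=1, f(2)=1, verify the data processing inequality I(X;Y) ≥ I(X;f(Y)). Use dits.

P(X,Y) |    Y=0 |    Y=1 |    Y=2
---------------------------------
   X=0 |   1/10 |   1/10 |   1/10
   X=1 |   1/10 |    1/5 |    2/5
I(X;Y) = 0.0135, I(X;f(Y)) = 0.0097, inequality holds: 0.0135 ≥ 0.0097

Data Processing Inequality: For any Markov chain X → Y → Z, we have I(X;Y) ≥ I(X;Z).

Here Z = f(Y) is a deterministic function of Y, forming X → Y → Z.

Original I(X;Y) = 0.0135 dits

After applying f:
P(X,Z) where Z=f(Y):
- P(X,Z=0) = P(X,Y=0)
- P(X,Z=1) = P(X,Y=1) + P(X,Y=2)

I(X;Z) = I(X;f(Y)) = 0.0097 dits

Verification: 0.0135 ≥ 0.0097 ✓

Information cannot be created by processing; the function f can only lose information about X.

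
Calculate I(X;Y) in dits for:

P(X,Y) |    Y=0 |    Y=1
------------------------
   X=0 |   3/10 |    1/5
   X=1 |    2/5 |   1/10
0.0105 dits

Mutual information: I(X;Y) = H(X) + H(Y) - H(X,Y)

Marginals:
P(X) = (1/2, 1/2), H(X) = 0.3010 dits
P(Y) = (7/10, 3/10), H(Y) = 0.2653 dits

Joint entropy: H(X,Y) = 0.5558 dits

I(X;Y) = 0.3010 + 0.2653 - 0.5558 = 0.0105 dits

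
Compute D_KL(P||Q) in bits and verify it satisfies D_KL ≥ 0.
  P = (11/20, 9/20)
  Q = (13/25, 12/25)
0.0026 bits

KL divergence satisfies the Gibbs inequality: D_KL(P||Q) ≥ 0 for all distributions P, Q.

D_KL(P||Q) = Σ p(x) log(p(x)/q(x))
Term by term:
  x=0: 11/20 × log_2[(11/20)/(13/25)] = 0.0445
  x=1: 9/20 × log_2[(9/20)/(12/25)] = -0.0419
D_KL(P||Q) = 0.0026 bits

D_KL(P||Q) = 0.0026 ≥ 0 ✓

This non-negativity is a fundamental property: relative entropy cannot be negative because it measures how different Q is from P.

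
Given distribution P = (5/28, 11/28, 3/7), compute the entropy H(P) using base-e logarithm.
1.0378 nats

Shannon entropy is H(X) = -Σ p(x) log p(x).

For P = (5/28, 11/28, 3/7):
H = -5/28 × log_e(5/28) -11/28 × log_e(11/28) -3/7 × log_e(3/7)
H = 1.0378 nats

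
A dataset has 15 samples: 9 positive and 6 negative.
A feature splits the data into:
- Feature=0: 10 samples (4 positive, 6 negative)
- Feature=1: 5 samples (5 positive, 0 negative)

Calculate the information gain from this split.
0.3237 bits

Information Gain = H(Y) - H(Y|Feature)

Before split:
P(positive) = 9/15 = 0.6000
H(Y) = 0.9710 bits

After split:
Feature=0: H = 0.9710 bits (weight = 10/15)
Feature=1: H = 0.0000 bits (weight = 5/15)
H(Y|Feature) = (10/15)×0.9710 + (5/15)×0.0000 = 0.6473 bits

Information Gain = 0.9710 - 0.6473 = 0.3237 bits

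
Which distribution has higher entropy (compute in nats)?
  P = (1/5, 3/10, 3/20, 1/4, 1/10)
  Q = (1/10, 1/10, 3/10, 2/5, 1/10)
P

Computing entropies in nats:
H(P) = 1.5445
H(Q) = 1.4185

Distribution P has higher entropy.

Intuition: The distribution closer to uniform (more spread out) has higher entropy.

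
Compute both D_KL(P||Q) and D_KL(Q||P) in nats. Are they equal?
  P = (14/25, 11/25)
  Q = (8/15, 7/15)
D_KL(P||Q) = 0.0014, D_KL(Q||P) = 0.0014

KL divergence is not symmetric: D_KL(P||Q) ≠ D_KL(Q||P) in general.

D_KL(P||Q) = 0.0014 nats
D_KL(Q||P) = 0.0014 nats

In this case they happen to be equal (to 4 decimal places).

This asymmetry is why KL divergence is not a true distance metric.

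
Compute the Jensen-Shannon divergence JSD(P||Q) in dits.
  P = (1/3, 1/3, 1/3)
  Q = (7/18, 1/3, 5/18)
0.0010 dits

Jensen-Shannon divergence is:
JSD(P||Q) = 0.5 × D_KL(P||M) + 0.5 × D_KL(Q||M)
where M = 0.5 × (P + Q) is the mixture distribution.

M = 0.5 × (1/3, 1/3, 1/3) + 0.5 × (7/18, 1/3, 5/18) = (13/36, 1/3, 11/36)

D_KL(P||M) = 0.0010 dits
D_KL(Q||M) = 0.0010 dits

JSD(P||Q) = 0.5 × 0.0010 + 0.5 × 0.0010 = 0.0010 dits

Unlike KL divergence, JSD is symmetric and bounded: 0 ≤ JSD ≤ log(2).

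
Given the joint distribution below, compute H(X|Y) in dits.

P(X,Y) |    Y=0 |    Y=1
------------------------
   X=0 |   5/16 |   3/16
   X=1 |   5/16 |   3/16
0.3010 dits

Using the chain rule: H(X|Y) = H(X,Y) - H(Y)

First, compute H(X,Y) = 0.5883 dits

Marginal P(Y) = (5/8, 3/8)
H(Y) = 0.2873 dits

H(X|Y) = H(X,Y) - H(Y) = 0.5883 - 0.2873 = 0.3010 dits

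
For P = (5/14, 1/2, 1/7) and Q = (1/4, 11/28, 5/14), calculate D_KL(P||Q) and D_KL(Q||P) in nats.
D_KL(P||Q) = 0.1171, D_KL(Q||P) = 0.1433

KL divergence is not symmetric: D_KL(P||Q) ≠ D_KL(Q||P) in general.

D_KL(P||Q) = 0.1171 nats
D_KL(Q||P) = 0.1433 nats

No, they are not equal!

This asymmetry is why KL divergence is not a true distance metric.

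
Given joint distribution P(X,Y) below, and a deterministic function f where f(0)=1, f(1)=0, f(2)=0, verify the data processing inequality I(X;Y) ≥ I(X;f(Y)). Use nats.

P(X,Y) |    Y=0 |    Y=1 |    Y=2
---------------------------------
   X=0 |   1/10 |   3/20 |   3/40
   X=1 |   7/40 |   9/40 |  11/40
I(X;Y) = 0.0161, I(X;f(Y)) = 0.0013, inequality holds: 0.0161 ≥ 0.0013

Data Processing Inequality: For any Markov chain X → Y → Z, we have I(X;Y) ≥ I(X;Z).

Here Z = f(Y) is a deterministic function of Y, forming X → Y → Z.

Original I(X;Y) = 0.0161 nats

After applying f:
P(X,Z) where Z=f(Y):
- P(X,Z=0) = P(X,Y=1) + P(X,Y=2)
- P(X,Z=1) = P(X,Y=0)

I(X;Z) = I(X;f(Y)) = 0.0013 nats

Verification: 0.0161 ≥ 0.0013 ✓

Information cannot be created by processing; the function f can only lose information about X.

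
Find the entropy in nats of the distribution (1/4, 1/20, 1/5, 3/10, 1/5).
1.5013 nats

Shannon entropy is H(X) = -Σ p(x) log p(x).

For P = (1/4, 1/20, 1/5, 3/10, 1/5):
H = -1/4 × log_e(1/4) -1/20 × log_e(1/20) -1/5 × log_e(1/5) -3/10 × log_e(3/10) -1/5 × log_e(1/5)
H = 1.5013 nats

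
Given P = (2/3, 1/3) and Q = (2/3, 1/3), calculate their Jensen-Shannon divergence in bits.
0.0000 bits

Jensen-Shannon divergence is:
JSD(P||Q) = 0.5 × D_KL(P||M) + 0.5 × D_KL(Q||M)
where M = 0.5 × (P + Q) is the mixture distribution.

M = 0.5 × (2/3, 1/3) + 0.5 × (2/3, 1/3) = (2/3, 1/3)

D_KL(P||M) = 0.0000 bits
D_KL(Q||M) = 0.0000 bits

JSD(P||Q) = 0.5 × 0.0000 + 0.5 × 0.0000 = 0.0000 bits

Unlike KL divergence, JSD is symmetric and bounded: 0 ≤ JSD ≤ log(2).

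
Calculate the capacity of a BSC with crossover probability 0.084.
0.5839 bits

For a binary symmetric channel (BSC) with error probability p:
Capacity C = 1 - H(p) bits per symbol

where H(p) = -p log₂(p) - (1-p) log₂(1-p) is the binary entropy function.

H(0.084) = 0.4161 bits
C = 1 - 0.4161 = 0.5839 bits per symbol

This means we can reliably transmit up to 0.5839 bits of information per channel use.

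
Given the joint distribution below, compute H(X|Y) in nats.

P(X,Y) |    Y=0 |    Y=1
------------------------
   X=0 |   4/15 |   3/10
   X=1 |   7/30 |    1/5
0.6820 nats

Using the chain rule: H(X|Y) = H(X,Y) - H(Y)

First, compute H(X,Y) = 1.3751 nats

Marginal P(Y) = (1/2, 1/2)
H(Y) = 0.6931 nats

H(X|Y) = H(X,Y) - H(Y) = 1.3751 - 0.6931 = 0.6820 nats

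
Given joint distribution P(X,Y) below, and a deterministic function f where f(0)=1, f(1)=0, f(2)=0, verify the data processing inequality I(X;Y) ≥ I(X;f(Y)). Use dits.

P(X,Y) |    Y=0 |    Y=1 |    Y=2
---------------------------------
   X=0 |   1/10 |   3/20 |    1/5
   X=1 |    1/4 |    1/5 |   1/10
I(X;Y) = 0.0212, I(X;f(Y)) = 0.0131, inequality holds: 0.0212 ≥ 0.0131

Data Processing Inequality: For any Markov chain X → Y → Z, we have I(X;Y) ≥ I(X;Z).

Here Z = f(Y) is a deterministic function of Y, forming X → Y → Z.

Original I(X;Y) = 0.0212 dits

After applying f:
P(X,Z) where Z=f(Y):
- P(X,Z=0) = P(X,Y=1) + P(X,Y=2)
- P(X,Z=1) = P(X,Y=0)

I(X;Z) = I(X;f(Y)) = 0.0131 dits

Verification: 0.0212 ≥ 0.0131 ✓

Information cannot be created by processing; the function f can only lose information about X.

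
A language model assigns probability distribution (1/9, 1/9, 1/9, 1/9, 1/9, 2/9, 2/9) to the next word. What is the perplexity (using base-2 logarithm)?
6.6138

Perplexity is 2^H (or exp(H) for natural log).

First, H = -Σ p log p = 2.7255 bits
Perplexity = 2^2.7255 = 6.6138

Interpretation: The model's uncertainty is equivalent to choosing uniformly among 6.6 options.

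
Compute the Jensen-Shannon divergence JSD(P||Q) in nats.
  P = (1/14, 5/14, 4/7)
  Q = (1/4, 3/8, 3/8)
0.0366 nats

Jensen-Shannon divergence is:
JSD(P||Q) = 0.5 × D_KL(P||M) + 0.5 × D_KL(Q||M)
where M = 0.5 × (P + Q) is the mixture distribution.

M = 0.5 × (1/14, 5/14, 4/7) + 0.5 × (1/4, 3/8, 3/8) = (0.160714, 0.366071, 0.473214)

D_KL(P||M) = 0.0410 nats
D_KL(Q||M) = 0.0323 nats

JSD(P||Q) = 0.5 × 0.0410 + 0.5 × 0.0323 = 0.0366 nats

Unlike KL divergence, JSD is symmetric and bounded: 0 ≤ JSD ≤ log(2).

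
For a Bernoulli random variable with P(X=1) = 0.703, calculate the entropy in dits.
0.2642 dits

The binary entropy function is:
H(p) = -p log(p) - (1-p) log(1-p)

H(0.703) = -0.703 × log_10(0.703) - 0.297 × log_10(0.297)
H(0.703) = 0.2642 dits

Note: Binary entropy is maximized at p=0.5 (H=1 bit) and minimized at p=0 or p=1 (H=0).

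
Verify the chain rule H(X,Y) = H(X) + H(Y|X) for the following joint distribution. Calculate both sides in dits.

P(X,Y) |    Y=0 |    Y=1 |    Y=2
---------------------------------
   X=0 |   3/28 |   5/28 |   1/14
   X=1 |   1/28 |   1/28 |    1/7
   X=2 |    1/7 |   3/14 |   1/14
H(X,Y) = 0.8895, H(X) = 0.4608, H(Y|X) = 0.4287 (all in dits)

Chain rule: H(X,Y) = H(X) + H(Y|X)

Left side — joint entropy directly:
H(X,Y) = -Σ p(x,y) log p(x,y) = 0.8895 dits

Right side — compute H(Y|X) from the conditional distributions:
P(X) = (5/14, 3/14, 3/7), so H(X) = 0.4608 dits
H(Y|X) = Σ_x P(X=x) · H(Y|X=x):
  P(Y|X=0) = (3/10, 1/2, 1/5), H(Y|X=0) = 0.4472, weight P(X=0) = 5/14
  P(Y|X=1) = (1/6, 1/6, 2/3), H(Y|X=1) = 0.3768, weight P(X=1) = 3/14
  P(Y|X=2) = (1/3, 1/2, 1/6), H(Y|X=2) = 0.4392, weight P(X=2) = 3/7
H(Y|X) = 0.4287 dits

H(X) + H(Y|X) = 0.4608 + 0.4287 = 0.8895 dits

Both sides equal 0.8895 dits. ✓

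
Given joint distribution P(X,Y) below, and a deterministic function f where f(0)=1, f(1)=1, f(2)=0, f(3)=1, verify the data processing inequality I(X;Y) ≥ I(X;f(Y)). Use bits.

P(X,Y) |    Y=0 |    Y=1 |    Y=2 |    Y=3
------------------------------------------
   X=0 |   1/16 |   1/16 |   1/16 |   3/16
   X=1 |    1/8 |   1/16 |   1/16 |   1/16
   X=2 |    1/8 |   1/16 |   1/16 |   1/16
I(X;Y) = 0.0810, I(X;f(Y)) = 0.0012, inequality holds: 0.0810 ≥ 0.0012

Data Processing Inequality: For any Markov chain X → Y → Z, we have I(X;Y) ≥ I(X;Z).

Here Z = f(Y) is a deterministic function of Y, forming X → Y → Z.

Original I(X;Y) = 0.0810 bits

After applying f:
P(X,Z) where Z=f(Y):
- P(X,Z=0) = P(X,Y=2)
- P(X,Z=1) = P(X,Y=0) + P(X,Y=1) + P(X,Y=3)

I(X;Z) = I(X;f(Y)) = 0.0012 bits

Verification: 0.0810 ≥ 0.0012 ✓

Information cannot be created by processing; the function f can only lose information about X.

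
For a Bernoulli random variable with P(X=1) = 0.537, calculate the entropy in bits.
0.9960 bits

The binary entropy function is:
H(p) = -p log(p) - (1-p) log(1-p)

H(0.537) = -0.537 × log_2(0.537) - 0.463 × log_2(0.463)
H(0.537) = 0.9960 bits

Note: Binary entropy is maximized at p=0.5 (H=1 bit) and minimized at p=0 or p=1 (H=0).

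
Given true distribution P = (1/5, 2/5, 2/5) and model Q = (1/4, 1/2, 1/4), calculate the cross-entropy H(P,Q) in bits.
1.6000 bits

Cross-entropy: H(P,Q) = -Σ p(x) log q(x)

Alternatively: H(P,Q) = H(P) + D_KL(P||Q)
H(P) = 1.5219 bits
D_KL(P||Q) = 0.0781 bits

H(P,Q) = 1.5219 + 0.0781 = 1.6000 bits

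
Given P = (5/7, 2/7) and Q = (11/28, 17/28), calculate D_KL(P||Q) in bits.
0.3054 bits

KL divergence: D_KL(P||Q) = Σ p(x) log(p(x)/q(x))

Computing term by term:
  x=0: 5/7 × log_2[(5/7)/(11/28)] = 5/7 × 0.8625 = 0.6161
  x=1: 2/7 × log_2[(2/7)/(17/28)] = 2/7 × -1.0875 = -0.3107

D_KL(P||Q) = 0.3054 bits

Note: KL divergence is always non-negative and equals 0 iff P = Q.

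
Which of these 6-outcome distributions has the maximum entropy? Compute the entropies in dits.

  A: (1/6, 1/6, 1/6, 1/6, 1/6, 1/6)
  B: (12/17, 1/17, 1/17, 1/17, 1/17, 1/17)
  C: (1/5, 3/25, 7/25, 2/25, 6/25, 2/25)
A

For a discrete distribution over n outcomes, entropy is maximized by the uniform distribution.

Computing entropies:
H(A) = 0.7782 dits
H(B) = 0.4687 dits
H(C) = 0.7293 dits

The uniform distribution (where all probabilities equal 1/6) achieves the maximum entropy of log_10(6) = 0.7782 dits.

Distribution A has the highest entropy.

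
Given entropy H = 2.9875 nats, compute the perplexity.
19.8360

Perplexity is e^H (or exp(H) for natural log).

H = 2.9875 nats
Perplexity = e^2.9875 = 19.8360

Interpretation: The model's uncertainty is equivalent to choosing uniformly among 19.8 options.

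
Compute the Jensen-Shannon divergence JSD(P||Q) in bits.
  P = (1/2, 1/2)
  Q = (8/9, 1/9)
0.1363 bits

Jensen-Shannon divergence is:
JSD(P||Q) = 0.5 × D_KL(P||M) + 0.5 × D_KL(Q||M)
where M = 0.5 × (P + Q) is the mixture distribution.

M = 0.5 × (1/2, 1/2) + 0.5 × (8/9, 1/9) = (25/36, 11/36)

D_KL(P||M) = 0.1183 bits
D_KL(Q||M) = 0.1544 bits

JSD(P||Q) = 0.5 × 0.1183 + 0.5 × 0.1544 = 0.1363 bits

Unlike KL divergence, JSD is symmetric and bounded: 0 ≤ JSD ≤ log(2).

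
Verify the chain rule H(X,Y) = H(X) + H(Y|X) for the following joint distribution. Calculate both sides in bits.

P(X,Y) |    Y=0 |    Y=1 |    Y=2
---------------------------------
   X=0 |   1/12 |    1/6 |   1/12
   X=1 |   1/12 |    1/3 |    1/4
H(X,Y) = 2.3554, H(X) = 0.9183, H(Y|X) = 1.4371 (all in bits)

Chain rule: H(X,Y) = H(X) + H(Y|X)

Left side — joint entropy directly:
H(X,Y) = -Σ p(x,y) log p(x,y) = 2.3554 bits

Right side — compute H(Y|X) from the conditional distributions:
P(X) = (1/3, 2/3), so H(X) = 0.9183 bits
H(Y|X) = Σ_x P(X=x) · H(Y|X=x):
  P(Y|X=0) = (1/4, 1/2, 1/4), H(Y|X=0) = 1.5000, weight P(X=0) = 1/3
  P(Y|X=1) = (1/8, 1/2, 3/8), H(Y|X=1) = 1.4056, weight P(X=1) = 2/3
H(Y|X) = 1.4371 bits

H(X) + H(Y|X) = 0.9183 + 1.4371 = 2.3554 bits

Both sides equal 2.3554 bits. ✓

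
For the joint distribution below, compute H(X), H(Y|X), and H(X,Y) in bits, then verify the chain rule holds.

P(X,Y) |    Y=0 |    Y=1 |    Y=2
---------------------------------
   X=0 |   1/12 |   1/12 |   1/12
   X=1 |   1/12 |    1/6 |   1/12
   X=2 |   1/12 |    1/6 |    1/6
H(X,Y) = 3.0850, H(X) = 1.5546, H(Y|X) = 1.5304 (all in bits)

Chain rule: H(X,Y) = H(X) + H(Y|X)

Left side — joint entropy directly:
H(X,Y) = -Σ p(x,y) log p(x,y) = 3.0850 bits

Right side — compute H(Y|X) from the conditional distributions:
P(X) = (1/4, 1/3, 5/12), so H(X) = 1.5546 bits
H(Y|X) = Σ_x P(X=x) · H(Y|X=x):
  P(Y|X=0) = (1/3, 1/3, 1/3), H(Y|X=0) = 1.5850, weight P(X=0) = 1/4
  P(Y|X=1) = (1/4, 1/2, 1/4), H(Y|X=1) = 1.5000, weight P(X=1) = 1/3
  P(Y|X=2) = (1/5, 2/5, 2/5), H(Y|X=2) = 1.5219, weight P(X=2) = 5/12
H(Y|X) = 1.5304 bits

H(X) + H(Y|X) = 1.5546 + 1.5304 = 3.0850 bits

Both sides equal 3.0850 bits. ✓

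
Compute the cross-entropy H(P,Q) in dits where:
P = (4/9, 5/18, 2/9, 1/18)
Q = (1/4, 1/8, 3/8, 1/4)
0.6465 dits

Cross-entropy: H(P,Q) = -Σ p(x) log q(x)

Alternatively: H(P,Q) = H(P) + D_KL(P||Q)
H(P) = 0.5259 dits
D_KL(P||Q) = 0.1206 dits

H(P,Q) = 0.5259 + 0.1206 = 0.6465 dits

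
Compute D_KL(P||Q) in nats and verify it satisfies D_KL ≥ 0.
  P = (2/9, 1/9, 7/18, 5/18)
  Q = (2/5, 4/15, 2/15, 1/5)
0.2796 nats

KL divergence satisfies the Gibbs inequality: D_KL(P||Q) ≥ 0 for all distributions P, Q.

D_KL(P||Q) = Σ p(x) log(p(x)/q(x))
Term by term:
  x=0: 2/9 × log_e[(2/9)/(2/5)] = -0.1306
  x=1: 1/9 × log_e[(1/9)/(4/15)] = -0.0973
  x=2: 7/18 × log_e[(7/18)/(2/15)] = 0.4163
  x=3: 5/18 × log_e[(5/18)/(1/5)] = 0.0913
D_KL(P||Q) = 0.2796 nats

D_KL(P||Q) = 0.2796 ≥ 0 ✓

This non-negativity is a fundamental property: relative entropy cannot be negative because it measures how different Q is from P.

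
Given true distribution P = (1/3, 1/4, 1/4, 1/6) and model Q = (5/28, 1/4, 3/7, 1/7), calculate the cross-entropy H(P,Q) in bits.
2.1020 bits

Cross-entropy: H(P,Q) = -Σ p(x) log q(x)

Alternatively: H(P,Q) = H(P) + D_KL(P||Q)
H(P) = 1.9591 bits
D_KL(P||Q) = 0.1428 bits

H(P,Q) = 1.9591 + 0.1428 = 2.1020 bits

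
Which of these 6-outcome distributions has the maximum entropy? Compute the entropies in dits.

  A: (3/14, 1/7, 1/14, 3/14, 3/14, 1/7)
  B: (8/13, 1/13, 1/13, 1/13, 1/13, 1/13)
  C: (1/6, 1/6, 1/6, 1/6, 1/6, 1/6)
C

For a discrete distribution over n outcomes, entropy is maximized by the uniform distribution.

Computing entropies:
H(A) = 0.7534 dits
H(B) = 0.5582 dits
H(C) = 0.7782 dits

The uniform distribution (where all probabilities equal 1/6) achieves the maximum entropy of log_10(6) = 0.7782 dits.

Distribution C has the highest entropy.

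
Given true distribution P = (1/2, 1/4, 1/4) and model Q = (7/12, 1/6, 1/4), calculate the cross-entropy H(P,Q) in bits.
1.5350 bits

Cross-entropy: H(P,Q) = -Σ p(x) log q(x)

Alternatively: H(P,Q) = H(P) + D_KL(P||Q)
H(P) = 1.5000 bits
D_KL(P||Q) = 0.0350 bits

H(P,Q) = 1.5000 + 0.0350 = 1.5350 bits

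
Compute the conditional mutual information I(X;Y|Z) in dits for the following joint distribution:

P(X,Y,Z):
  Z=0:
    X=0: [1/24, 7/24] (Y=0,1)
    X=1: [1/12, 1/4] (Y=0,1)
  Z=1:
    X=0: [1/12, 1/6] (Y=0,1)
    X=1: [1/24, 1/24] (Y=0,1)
0.0053 dits

Conditional mutual information: I(X;Y|Z) = H(X|Z) + H(Y|Z) - H(X,Y|Z)

H(Z) = 0.2764
H(X,Z) = 0.5585 → H(X|Z) = 0.2821
H(Y,Z) = 0.5119 → H(Y|Z) = 0.2355
H(X,Y,Z) = 0.7887 → H(X,Y|Z) = 0.5122

I(X;Y|Z) = 0.2821 + 0.2355 - 0.5122 = 0.0053 dits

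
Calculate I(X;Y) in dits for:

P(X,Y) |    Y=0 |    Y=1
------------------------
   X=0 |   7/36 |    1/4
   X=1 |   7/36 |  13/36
0.0017 dits

Mutual information: I(X;Y) = H(X) + H(Y) - H(X,Y)

Marginals:
P(X) = (4/9, 5/9), H(X) = 0.2983 dits
P(Y) = (7/18, 11/18), H(Y) = 0.2902 dits

Joint entropy: H(X,Y) = 0.5868 dits

I(X;Y) = 0.2983 + 0.2902 - 0.5868 = 0.0017 dits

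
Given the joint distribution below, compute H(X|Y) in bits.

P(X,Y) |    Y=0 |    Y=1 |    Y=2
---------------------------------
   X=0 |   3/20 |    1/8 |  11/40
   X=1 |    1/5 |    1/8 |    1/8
0.9532 bits

Using the chain rule: H(X|Y) = H(X,Y) - H(Y)

First, compute H(X,Y) = 2.5121 bits

Marginal P(Y) = (7/20, 1/4, 2/5)
H(Y) = 1.5589 bits

H(X|Y) = H(X,Y) - H(Y) = 2.5121 - 1.5589 = 0.9532 bits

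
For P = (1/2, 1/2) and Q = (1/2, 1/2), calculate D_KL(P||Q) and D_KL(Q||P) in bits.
D_KL(P||Q) = 0.0000, D_KL(Q||P) = 0.0000

KL divergence is not symmetric: D_KL(P||Q) ≠ D_KL(Q||P) in general.

D_KL(P||Q) = 0.0000 bits
D_KL(Q||P) = 0.0000 bits

In this case they happen to be equal (to 4 decimal places).

This asymmetry is why KL divergence is not a true distance metric.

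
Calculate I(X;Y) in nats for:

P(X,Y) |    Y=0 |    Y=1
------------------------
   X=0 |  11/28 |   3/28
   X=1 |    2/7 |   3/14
0.0267 nats

Mutual information: I(X;Y) = H(X) + H(Y) - H(X,Y)

Marginals:
P(X) = (1/2, 1/2), H(X) = 0.6931 nats
P(Y) = (19/28, 9/28), H(Y) = 0.6279 nats

Joint entropy: H(X,Y) = 1.2944 nats

I(X;Y) = 0.6931 + 0.6279 - 1.2944 = 0.0267 nats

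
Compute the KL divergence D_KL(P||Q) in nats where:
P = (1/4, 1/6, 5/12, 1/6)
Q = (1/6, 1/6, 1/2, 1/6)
0.0254 nats

KL divergence: D_KL(P||Q) = Σ p(x) log(p(x)/q(x))

Computing term by term:
  x=0: 1/4 × log_e[(1/4)/(1/6)] = 1/4 × 0.4055 = 0.1014
  x=1: 1/6 × log_e[(1/6)/(1/6)] = 1/6 × 0.0000 = 0.0000
  x=2: 5/12 × log_e[(5/12)/(1/2)] = 5/12 × -0.1823 = -0.0760
  x=3: 1/6 × log_e[(1/6)/(1/6)] = 1/6 × 0.0000 = 0.0000

D_KL(P||Q) = 0.0254 nats

Note: KL divergence is always non-negative and equals 0 iff P = Q.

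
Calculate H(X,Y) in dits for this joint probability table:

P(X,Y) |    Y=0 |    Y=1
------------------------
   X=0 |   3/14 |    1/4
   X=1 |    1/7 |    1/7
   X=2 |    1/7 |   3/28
0.7600 dits

Joint entropy is H(X,Y) = -Σ_{x,y} p(x,y) log p(x,y).

Summing over all non-zero entries:
H(X,Y) = -[3/14·log_10(3/14) + 1/4·log_10(1/4) + 1/7·log_10(1/7) + 1/7·log_10(1/7) + 1/7·log_10(1/7) + 3/28·log_10(3/28)]
H(X,Y) = 0.7600 dits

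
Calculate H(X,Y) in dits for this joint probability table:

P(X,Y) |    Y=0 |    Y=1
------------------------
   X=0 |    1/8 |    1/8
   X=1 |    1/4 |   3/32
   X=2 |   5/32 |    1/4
0.7491 dits

Joint entropy is H(X,Y) = -Σ_{x,y} p(x,y) log p(x,y).

Summing over all non-zero entries:
H(X,Y) = -[1/8·log_10(1/8) + 1/8·log_10(1/8) + 1/4·log_10(1/4) + 3/32·log_10(3/32) + 5/32·log_10(5/32) + 1/4·log_10(1/4)]
H(X,Y) = 0.7491 dits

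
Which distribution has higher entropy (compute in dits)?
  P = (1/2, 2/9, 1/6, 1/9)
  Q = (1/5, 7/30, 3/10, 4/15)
Q

Computing entropies in dits:
H(P) = 0.5314
H(Q) = 0.5972

Distribution Q has higher entropy.

Intuition: The distribution closer to uniform (more spread out) has higher entropy.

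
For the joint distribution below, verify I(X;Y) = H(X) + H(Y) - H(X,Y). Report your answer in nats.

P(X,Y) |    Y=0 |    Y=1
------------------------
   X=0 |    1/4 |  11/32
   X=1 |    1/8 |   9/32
I(X;Y) = 0.0067 nats

Mutual information has multiple equivalent forms:
- I(X;Y) = H(X) - H(X|Y)
- I(X;Y) = H(Y) - H(Y|X)
- I(X;Y) = H(X) + H(Y) - H(X,Y)

Computing all quantities:
H(X) = 0.6755, H(Y) = 0.6616, H(X,Y) = 1.3303
H(X|Y) = 0.6688, H(Y|X) = 0.6549

Verification:
H(X) - H(X|Y) = 0.6755 - 0.6688 = 0.0067
H(Y) - H(Y|X) = 0.6616 - 0.6549 = 0.0067
H(X) + H(Y) - H(X,Y) = 0.6755 + 0.6616 - 1.3303 = 0.0067

All forms give I(X;Y) = 0.0067 nats. ✓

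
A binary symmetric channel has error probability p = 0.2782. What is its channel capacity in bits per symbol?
0.1470 bits

For a binary symmetric channel (BSC) with error probability p:
Capacity C = 1 - H(p) bits per symbol

where H(p) = -p log₂(p) - (1-p) log₂(1-p) is the binary entropy function.

H(0.2782) = 0.8530 bits
C = 1 - 0.8530 = 0.1470 bits per symbol

This means we can reliably transmit up to 0.1470 bits of information per channel use.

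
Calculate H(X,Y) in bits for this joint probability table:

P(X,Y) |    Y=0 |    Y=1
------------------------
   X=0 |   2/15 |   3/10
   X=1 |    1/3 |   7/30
1.9269 bits

Joint entropy is H(X,Y) = -Σ_{x,y} p(x,y) log p(x,y).

Summing over all non-zero entries:
H(X,Y) = -[2/15·log_2(2/15) + 3/10·log_2(3/10) + 1/3·log_2(1/3) + 7/30·log_2(7/30)]
H(X,Y) = 1.9269 bits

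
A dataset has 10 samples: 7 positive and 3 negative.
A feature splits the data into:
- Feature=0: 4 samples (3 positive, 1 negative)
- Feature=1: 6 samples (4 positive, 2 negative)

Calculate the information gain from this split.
0.0058 bits

Information Gain = H(Y) - H(Y|Feature)

Before split:
P(positive) = 7/10 = 0.7000
H(Y) = 0.8813 bits

After split:
Feature=0: H = 0.8113 bits (weight = 4/10)
Feature=1: H = 0.9183 bits (weight = 6/10)
H(Y|Feature) = (4/10)×0.8113 + (6/10)×0.9183 = 0.8755 bits

Information Gain = 0.8813 - 0.8755 = 0.0058 bits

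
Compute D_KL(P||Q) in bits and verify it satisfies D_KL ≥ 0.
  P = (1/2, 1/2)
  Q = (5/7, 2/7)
0.1464 bits

KL divergence satisfies the Gibbs inequality: D_KL(P||Q) ≥ 0 for all distributions P, Q.

D_KL(P||Q) = Σ p(x) log(p(x)/q(x))
Term by term:
  x=0: 1/2 × log_2[(1/2)/(5/7)] = -0.2573
  x=1: 1/2 × log_2[(1/2)/(2/7)] = 0.4037
D_KL(P||Q) = 0.1464 bits

D_KL(P||Q) = 0.1464 ≥ 0 ✓

This non-negativity is a fundamental property: relative entropy cannot be negative because it measures how different Q is from P.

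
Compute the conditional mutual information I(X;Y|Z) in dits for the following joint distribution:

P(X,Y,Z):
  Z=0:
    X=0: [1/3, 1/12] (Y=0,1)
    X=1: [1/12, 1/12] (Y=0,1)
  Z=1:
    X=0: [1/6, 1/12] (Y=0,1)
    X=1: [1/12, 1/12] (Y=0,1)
0.0133 dits

Conditional mutual information: I(X;Y|Z) = H(X|Z) + H(Y|Z) - H(X,Y|Z)

H(Z) = 0.2950
H(X,Z) = 0.5683 → H(X|Z) = 0.2734
H(Y,Z) = 0.5683 → H(Y|Z) = 0.2734
H(X,Y,Z) = 0.8283 → H(X,Y|Z) = 0.5334

I(X;Y|Z) = 0.2734 + 0.2734 - 0.5334 = 0.0133 dits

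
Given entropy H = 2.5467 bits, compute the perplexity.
5.8430

Perplexity is 2^H (or exp(H) for natural log).

H = 2.5467 bits
Perplexity = 2^2.5467 = 5.8430

Interpretation: The model's uncertainty is equivalent to choosing uniformly among 5.8 options.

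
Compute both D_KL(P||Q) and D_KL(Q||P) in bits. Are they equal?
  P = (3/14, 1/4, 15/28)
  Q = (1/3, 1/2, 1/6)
D_KL(P||Q) = 0.5158, D_KL(Q||P) = 0.4317

KL divergence is not symmetric: D_KL(P||Q) ≠ D_KL(Q||P) in general.

D_KL(P||Q) = 0.5158 bits
D_KL(Q||P) = 0.4317 bits

No, they are not equal!

This asymmetry is why KL divergence is not a true distance metric.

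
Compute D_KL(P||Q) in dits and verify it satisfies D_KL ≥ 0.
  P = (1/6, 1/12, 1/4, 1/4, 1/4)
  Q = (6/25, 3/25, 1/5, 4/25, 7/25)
0.0208 dits

KL divergence satisfies the Gibbs inequality: D_KL(P||Q) ≥ 0 for all distributions P, Q.

D_KL(P||Q) = Σ p(x) log(p(x)/q(x))
Term by term:
  x=0: 1/6 × log_10[(1/6)/(6/25)] = -0.0264
  x=1: 1/12 × log_10[(1/12)/(3/25)] = -0.0132
  x=2: 1/4 × log_10[(1/4)/(1/5)] = 0.0242
  x=3: 1/4 × log_10[(1/4)/(4/25)] = 0.0485
  x=4: 1/4 × log_10[(1/4)/(7/25)] = -0.0123
D_KL(P||Q) = 0.0208 dits

D_KL(P||Q) = 0.0208 ≥ 0 ✓

This non-negativity is a fundamental property: relative entropy cannot be negative because it measures how different Q is from P.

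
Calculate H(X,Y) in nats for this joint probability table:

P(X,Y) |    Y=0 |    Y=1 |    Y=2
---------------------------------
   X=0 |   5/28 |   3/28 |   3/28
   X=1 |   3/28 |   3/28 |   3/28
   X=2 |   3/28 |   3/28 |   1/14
2.1713 nats

Joint entropy is H(X,Y) = -Σ_{x,y} p(x,y) log p(x,y).

Summing over all non-zero entries:
H(X,Y) = -[5/28·log_e(5/28) + 3/28·log_e(3/28) + 3/28·log_e(3/28) + 3/28·log_e(3/28) + 3/28·log_e(3/28) + 3/28·log_e(3/28) + 3/28·log_e(3/28) + 3/28·log_e(3/28) + 1/14·log_e(1/14)]
H(X,Y) = 2.1713 nats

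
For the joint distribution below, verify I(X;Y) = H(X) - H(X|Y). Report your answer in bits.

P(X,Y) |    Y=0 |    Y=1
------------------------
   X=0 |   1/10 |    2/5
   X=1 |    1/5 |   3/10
I(X;Y) = 0.0349 bits

Mutual information has multiple equivalent forms:
- I(X;Y) = H(X) - H(X|Y)
- I(X;Y) = H(Y) - H(Y|X)
- I(X;Y) = H(X) + H(Y) - H(X,Y)

Computing all quantities:
H(X) = 1.0000, H(Y) = 0.8813, H(X,Y) = 1.8464
H(X|Y) = 0.9651, H(Y|X) = 0.8464

Verification:
H(X) - H(X|Y) = 1.0000 - 0.9651 = 0.0349
H(Y) - H(Y|X) = 0.8813 - 0.8464 = 0.0349
H(X) + H(Y) - H(X,Y) = 1.0000 + 0.8813 - 1.8464 = 0.0349

All forms give I(X;Y) = 0.0349 bits. ✓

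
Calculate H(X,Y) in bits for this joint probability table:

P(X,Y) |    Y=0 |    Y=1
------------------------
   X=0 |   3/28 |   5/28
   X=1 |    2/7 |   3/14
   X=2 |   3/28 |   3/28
2.4722 bits

Joint entropy is H(X,Y) = -Σ_{x,y} p(x,y) log p(x,y).

Summing over all non-zero entries:
H(X,Y) = -[3/28·log_2(3/28) + 5/28·log_2(5/28) + 2/7·log_2(2/7) + 3/14·log_2(3/14) + 3/28·log_2(3/28) + 3/28·log_2(3/28)]
H(X,Y) = 2.4722 bits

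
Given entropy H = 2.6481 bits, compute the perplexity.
6.2684

Perplexity is 2^H (or exp(H) for natural log).

H = 2.6481 bits
Perplexity = 2^2.6481 = 6.2684

Interpretation: The model's uncertainty is equivalent to choosing uniformly among 6.3 options.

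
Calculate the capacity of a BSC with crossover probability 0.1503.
0.3894 bits

For a binary symmetric channel (BSC) with error probability p:
Capacity C = 1 - H(p) bits per symbol

where H(p) = -p log₂(p) - (1-p) log₂(1-p) is the binary entropy function.

H(0.1503) = 0.6106 bits
C = 1 - 0.6106 = 0.3894 bits per symbol

This means we can reliably transmit up to 0.3894 bits of information per channel use.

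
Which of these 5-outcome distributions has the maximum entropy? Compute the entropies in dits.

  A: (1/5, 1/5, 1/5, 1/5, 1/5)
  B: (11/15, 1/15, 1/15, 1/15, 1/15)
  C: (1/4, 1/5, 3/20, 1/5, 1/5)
A

For a discrete distribution over n outcomes, entropy is maximized by the uniform distribution.

Computing entropies:
H(A) = 0.6990 dits
H(B) = 0.4124 dits
H(C) = 0.6935 dits

The uniform distribution (where all probabilities equal 1/5) achieves the maximum entropy of log_10(5) = 0.6990 dits.

Distribution A has the highest entropy.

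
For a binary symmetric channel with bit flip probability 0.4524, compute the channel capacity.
0.0065 bits

For a binary symmetric channel (BSC) with error probability p:
Capacity C = 1 - H(p) bits per symbol

where H(p) = -p log₂(p) - (1-p) log₂(1-p) is the binary entropy function.

H(0.4524) = 0.9935 bits
C = 1 - 0.9935 = 0.0065 bits per symbol

This means we can reliably transmit up to 0.0065 bits of information per channel use.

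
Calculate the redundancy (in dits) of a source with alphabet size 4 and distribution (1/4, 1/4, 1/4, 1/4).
0.0000 dits

Redundancy measures how far a source is from maximum entropy:
R = H_max - H(X)

Maximum entropy for 4 symbols: H_max = log_10(4) = 0.6021 dits
Actual entropy: H(X) = 0.6021 dits
Redundancy: R = 0.6021 - 0.6021 = 0.0000 dits

This redundancy represents potential for compression: the source could be compressed by 0.0000 dits per symbol.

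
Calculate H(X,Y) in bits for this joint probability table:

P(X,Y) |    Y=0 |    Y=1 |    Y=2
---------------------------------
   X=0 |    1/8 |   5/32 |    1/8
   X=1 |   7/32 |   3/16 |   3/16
2.5537 bits

Joint entropy is H(X,Y) = -Σ_{x,y} p(x,y) log p(x,y).

Summing over all non-zero entries:
H(X,Y) = -[1/8·log_2(1/8) + 5/32·log_2(5/32) + 1/8·log_2(1/8) + 7/32·log_2(7/32) + 3/16·log_2(3/16) + 3/16·log_2(3/16)]
H(X,Y) = 2.5537 bits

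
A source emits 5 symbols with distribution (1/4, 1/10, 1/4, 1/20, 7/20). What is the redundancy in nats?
0.1688 nats

Redundancy measures how far a source is from maximum entropy:
R = H_max - H(X)

Maximum entropy for 5 symbols: H_max = log_e(5) = 1.6094 nats
Actual entropy: H(X) = 1.4406 nats
Redundancy: R = 1.6094 - 1.4406 = 0.1688 nats

This redundancy represents potential for compression: the source could be compressed by 0.1688 nats per symbol.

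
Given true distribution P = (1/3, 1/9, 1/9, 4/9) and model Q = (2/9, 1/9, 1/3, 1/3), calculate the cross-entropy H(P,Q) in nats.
1.3558 nats

Cross-entropy: H(P,Q) = -Σ p(x) log q(x)

Alternatively: H(P,Q) = H(P) + D_KL(P||Q)
H(P) = 1.2149 nats
D_KL(P||Q) = 0.1409 nats

H(P,Q) = 1.2149 + 0.1409 = 1.3558 nats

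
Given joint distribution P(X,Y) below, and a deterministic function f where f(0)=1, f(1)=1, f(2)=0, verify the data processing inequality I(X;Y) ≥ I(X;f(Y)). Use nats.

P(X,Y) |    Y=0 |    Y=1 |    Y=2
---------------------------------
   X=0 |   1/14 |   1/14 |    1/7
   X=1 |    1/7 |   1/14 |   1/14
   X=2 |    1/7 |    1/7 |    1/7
I(X;Y) = 0.0284, I(X;f(Y)) = 0.0203, inequality holds: 0.0284 ≥ 0.0203

Data Processing Inequality: For any Markov chain X → Y → Z, we have I(X;Y) ≥ I(X;Z).

Here Z = f(Y) is a deterministic function of Y, forming X → Y → Z.

Original I(X;Y) = 0.0284 nats

After applying f:
P(X,Z) where Z=f(Y):
- P(X,Z=0) = P(X,Y=2)
- P(X,Z=1) = P(X,Y=0) + P(X,Y=1)

I(X;Z) = I(X;f(Y)) = 0.0203 nats

Verification: 0.0284 ≥ 0.0203 ✓

Information cannot be created by processing; the function f can only lose information about X.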